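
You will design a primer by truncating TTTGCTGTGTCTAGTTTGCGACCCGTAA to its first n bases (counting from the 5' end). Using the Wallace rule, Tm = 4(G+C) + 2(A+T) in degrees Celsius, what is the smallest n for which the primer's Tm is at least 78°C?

First 25 bases: TTTGCTGTGTCTAGTTTGCGACCCG → Tm = 76°C (< 78°C)
First 26 bases: TTTGCTGTGTCTAGTTTGCGACCCGT → Tm = 78°C (≥ 78°C)
Since every base adds ≥2°C, Tm only increases with n, so the threshold is first crossed at n = 26.

n = 26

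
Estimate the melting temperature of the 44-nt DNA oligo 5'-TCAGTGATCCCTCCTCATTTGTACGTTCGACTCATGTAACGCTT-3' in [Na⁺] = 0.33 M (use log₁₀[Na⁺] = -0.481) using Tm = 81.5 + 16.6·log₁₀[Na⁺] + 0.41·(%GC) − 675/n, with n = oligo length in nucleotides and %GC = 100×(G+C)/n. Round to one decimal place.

76.8°C

Length n = 44. Counting bases: C=13, G=7, A=8, T=16
G+C = 20, so %GC = 20/44 × 100 = 45.455%
Salt term: 16.6 × (-0.481) = -7.985
GC term: 0.41 × 45.455 = 18.637; length term: −675/44 = −15.341
Tm = 81.5 + (-7.985) + 18.637 − 15.341 = 76.811 → 76.8°C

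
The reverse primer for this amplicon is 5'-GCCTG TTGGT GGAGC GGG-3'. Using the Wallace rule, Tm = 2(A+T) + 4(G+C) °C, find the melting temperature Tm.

62°C

Scanning the sequence gives G=10, T=4, A=1, C=3.
So N_AT = 5 and N_GC = 13.
Tm = 2(5) + 4(13) = 10 + 52 = 62°C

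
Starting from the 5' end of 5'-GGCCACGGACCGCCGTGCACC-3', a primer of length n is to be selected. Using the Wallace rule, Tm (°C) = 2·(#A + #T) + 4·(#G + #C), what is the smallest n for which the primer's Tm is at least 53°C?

n = 15

First 14 bases: GGCCACGGACCGCC → Tm = 52°C (< 53°C)
First 15 bases: GGCCACGGACCGCCG → Tm = 56°C (≥ 53°C)
Each additional base adds 2°C (A/T) or 4°C (G/C), so Tm is non-decreasing in n; n = 15 is the first length to reach 53°C.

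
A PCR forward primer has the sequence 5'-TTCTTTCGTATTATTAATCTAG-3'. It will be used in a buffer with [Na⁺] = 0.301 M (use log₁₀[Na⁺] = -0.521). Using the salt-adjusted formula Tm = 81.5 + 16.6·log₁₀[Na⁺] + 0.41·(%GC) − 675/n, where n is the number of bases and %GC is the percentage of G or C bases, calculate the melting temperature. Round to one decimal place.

51.5°C

Length n = 22. Scanning the sequence gives A=5, C=3, G=2, T=12.
G+C = 5, so %GC = 5/22 × 100 = 22.727%
Salt term: 16.6 × (-0.521) = -8.649
GC term: 0.41 × 22.727 = 9.318; length term: −675/22 = −30.682
Tm = 81.5 + (-8.649) + 9.318 − 30.682 = 51.487 → 51.5°C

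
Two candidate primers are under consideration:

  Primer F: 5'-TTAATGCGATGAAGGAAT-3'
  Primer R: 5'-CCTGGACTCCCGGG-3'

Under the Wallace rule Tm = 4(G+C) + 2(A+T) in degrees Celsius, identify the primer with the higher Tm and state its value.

Primer F: A+T=12, G+C=6 → Tm = 2(12)+4(6) = 48°C
Primer R: A+T=3, G+C=11 → Tm = 2(3)+4(11) = 50°C
48°C vs 50°C → primer R is higher.

Primer R, 50°C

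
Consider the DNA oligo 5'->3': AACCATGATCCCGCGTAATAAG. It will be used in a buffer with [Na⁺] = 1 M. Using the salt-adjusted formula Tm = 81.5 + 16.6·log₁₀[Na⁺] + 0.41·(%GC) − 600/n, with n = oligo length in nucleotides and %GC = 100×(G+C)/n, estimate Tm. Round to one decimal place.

72.9°C

Length n = 22. Counting bases: T=4, C=6, G=4, A=8
G+C = 10, so %GC = 10/22 × 100 = 45.455%
Salt term: 16.6 × (0) = 0
GC term: 0.41 × 45.455 = 18.637; length term: −600/22 = −27.273
Tm = 81.5 + (0) + 18.637 − 27.273 = 72.864 → 72.9°C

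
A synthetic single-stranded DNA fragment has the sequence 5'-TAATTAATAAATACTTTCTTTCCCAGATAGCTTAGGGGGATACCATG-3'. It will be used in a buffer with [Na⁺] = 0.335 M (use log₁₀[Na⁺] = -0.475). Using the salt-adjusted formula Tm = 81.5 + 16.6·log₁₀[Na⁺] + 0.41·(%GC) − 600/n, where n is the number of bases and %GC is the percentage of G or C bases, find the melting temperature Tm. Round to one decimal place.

74.8°C

Length n = 47. A=15, G=8, T=16, C=8
G+C = 16, so %GC = 16/47 × 100 = 34.043%
Salt term: 16.6 × (-0.475) = -7.885
GC term: 0.41 × 34.043 = 13.958; length term: −600/47 = −12.766
Tm = 81.5 + (-7.885) + 13.958 − 12.766 = 74.807 → 74.8°C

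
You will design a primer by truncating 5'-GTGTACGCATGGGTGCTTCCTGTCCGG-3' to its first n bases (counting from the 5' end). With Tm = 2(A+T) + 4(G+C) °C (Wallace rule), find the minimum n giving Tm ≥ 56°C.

n = 18

First 17 bases: GTGTACGCATGGGTGCT → Tm = 54°C (< 56°C)
First 18 bases: GTGTACGCATGGGTGCTT → Tm = 56°C (≥ 56°C)
Since every base adds ≥2°C, Tm only increases with n, so the threshold is first crossed at n = 18.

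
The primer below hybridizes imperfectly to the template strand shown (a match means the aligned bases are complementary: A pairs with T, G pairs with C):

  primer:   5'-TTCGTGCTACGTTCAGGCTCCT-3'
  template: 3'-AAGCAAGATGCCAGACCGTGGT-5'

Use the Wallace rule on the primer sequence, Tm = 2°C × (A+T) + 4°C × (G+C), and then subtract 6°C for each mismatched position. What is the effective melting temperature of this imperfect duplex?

38°C

Primer base counts: A=2, T=8, G=5, C=7 → A+T=10, G+C=12
Perfect-match Tm = 2(10) + 4(12) = 20 + 48 = 68°C
Mismatches (positions where the bases are not complementary): 5 (at positions 6, 12, 15, 19, 22)
Effective Tm = 68 − 5×6 = 68 − 30 = 38°C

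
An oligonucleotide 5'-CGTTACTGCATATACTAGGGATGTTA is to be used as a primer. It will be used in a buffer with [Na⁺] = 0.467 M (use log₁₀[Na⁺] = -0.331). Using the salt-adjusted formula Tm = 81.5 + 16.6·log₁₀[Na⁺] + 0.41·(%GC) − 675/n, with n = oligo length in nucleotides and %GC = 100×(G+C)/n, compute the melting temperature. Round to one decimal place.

65.8°C

Length n = 26. Counting bases: A=7, T=9, G=6, C=4
G+C = 10, so %GC = 10/26 × 100 = 38.462%
Salt term: 16.6 × (-0.331) = -5.495
GC term: 0.41 × 38.462 = 15.769; length term: −675/26 = −25.962
Tm = 81.5 + (-5.495) + 15.769 − 25.962 = 65.812 → 65.8°C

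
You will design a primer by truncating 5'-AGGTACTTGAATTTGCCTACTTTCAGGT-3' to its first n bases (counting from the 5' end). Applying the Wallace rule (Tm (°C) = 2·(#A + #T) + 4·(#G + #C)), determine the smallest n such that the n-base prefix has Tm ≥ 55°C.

n = 20

First 19 bases: AGGTACTTGAATTTGCCTA → Tm = 52°C (< 55°C)
First 20 bases: AGGTACTTGAATTTGCCTAC → Tm = 56°C (≥ 55°C)
Each additional base adds 2°C (A/T) or 4°C (G/C), so Tm is non-decreasing in n; n = 20 is the first length to reach 55°C.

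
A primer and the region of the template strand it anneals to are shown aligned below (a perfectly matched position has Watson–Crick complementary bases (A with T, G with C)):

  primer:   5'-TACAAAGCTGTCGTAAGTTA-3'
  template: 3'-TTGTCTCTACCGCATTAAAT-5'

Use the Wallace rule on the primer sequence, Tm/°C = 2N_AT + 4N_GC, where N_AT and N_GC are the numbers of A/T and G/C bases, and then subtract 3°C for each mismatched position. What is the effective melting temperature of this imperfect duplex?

Primer base counts: A=7, T=6, G=4, C=3 → A+T=13, G+C=7
Perfect-match Tm = 2(13) + 4(7) = 26 + 28 = 54°C
Mismatches (positions where the bases are not complementary): 5 (at positions 1, 5, 8, 11, 17)
Effective Tm = 54 − 5×3 = 54 − 15 = 39°C

39°C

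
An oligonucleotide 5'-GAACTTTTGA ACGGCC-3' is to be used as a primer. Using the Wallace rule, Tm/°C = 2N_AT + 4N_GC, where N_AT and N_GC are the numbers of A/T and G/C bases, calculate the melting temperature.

48°C

Counting bases: C=4, G=4, A=4, T=4
AT pairs contribute 8, GC pairs contribute 8.
Tm = 2(8) + 4(8) = 16 + 32 = 48°C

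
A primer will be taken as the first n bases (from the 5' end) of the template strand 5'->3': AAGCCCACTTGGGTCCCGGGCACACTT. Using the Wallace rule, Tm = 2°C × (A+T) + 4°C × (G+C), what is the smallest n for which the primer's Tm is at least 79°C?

First 23 bases: AAGCCCACTTGGGTCCCGGGCAC → Tm = 78°C (< 79°C)
First 24 bases: AAGCCCACTTGGGTCCCGGGCACA → Tm = 80°C (≥ 79°C)
Each additional base adds 2°C (A/T) or 4°C (G/C), so Tm is non-decreasing in n; n = 24 is the first length to reach 79°C.

n = 24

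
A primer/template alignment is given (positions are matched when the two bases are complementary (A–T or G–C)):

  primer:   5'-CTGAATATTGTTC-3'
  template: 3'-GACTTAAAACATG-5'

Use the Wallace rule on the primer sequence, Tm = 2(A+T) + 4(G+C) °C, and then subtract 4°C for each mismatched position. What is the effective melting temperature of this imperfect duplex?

Primer base counts: A=3, T=6, G=2, C=2 → A+T=9, G+C=4
Perfect-match Tm = 2(9) + 4(4) = 18 + 16 = 34°C
Mismatches (positions where the bases are not complementary): 2 (at positions 7, 12)
Effective Tm = 34 − 2×4 = 34 − 8 = 26°C

26°C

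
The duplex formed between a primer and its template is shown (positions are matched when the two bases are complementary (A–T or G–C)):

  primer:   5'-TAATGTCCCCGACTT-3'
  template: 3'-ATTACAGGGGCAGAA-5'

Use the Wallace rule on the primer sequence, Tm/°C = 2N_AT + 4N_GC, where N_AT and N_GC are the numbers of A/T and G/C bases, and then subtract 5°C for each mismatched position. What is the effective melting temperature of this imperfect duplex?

39°C

Primer base counts: A=3, T=5, G=2, C=5 → A+T=8, G+C=7
Perfect-match Tm = 2(8) + 4(7) = 16 + 28 = 44°C
Mismatches (positions where the bases are not complementary): 1 (at position 12)
Effective Tm = 44 − 1×5 = 44 − 5 = 39°C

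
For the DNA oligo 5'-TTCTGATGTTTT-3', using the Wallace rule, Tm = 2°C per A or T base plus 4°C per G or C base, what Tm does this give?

Base counts: C=1, G=2, T=8, A=1
A+T = 9, G+C = 3
Tm = 4·3 + 2·9 = 12 + 18 = 30°C

30°C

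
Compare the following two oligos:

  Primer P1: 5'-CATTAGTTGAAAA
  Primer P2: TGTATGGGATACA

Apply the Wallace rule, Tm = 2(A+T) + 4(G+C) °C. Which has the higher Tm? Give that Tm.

Primer P1: A+T=10, G+C=3 → Tm = 2(10)+4(3) = 32°C
Primer P2: A+T=8, G+C=5 → Tm = 2(8)+4(5) = 36°C
32°C vs 36°C → primer P2 is higher.

Primer P2, 36°C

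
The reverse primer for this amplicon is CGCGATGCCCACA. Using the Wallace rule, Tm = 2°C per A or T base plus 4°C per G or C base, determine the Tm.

A=3, G=3, T=1, C=6
A+T = 4, G+C = 9
Tm = 2×4 + 4×9 = 44°C

44°C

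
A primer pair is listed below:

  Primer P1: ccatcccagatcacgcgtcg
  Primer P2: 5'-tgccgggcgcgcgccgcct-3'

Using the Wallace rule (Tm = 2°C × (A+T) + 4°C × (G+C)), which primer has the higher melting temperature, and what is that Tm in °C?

Primer P2, 72°C

Primer P1: A+T=7, G+C=13 → Tm = 2(7)+4(13) = 66°C
Primer P2: A+T=2, G+C=17 → Tm = 2(2)+4(17) = 72°C
66°C vs 72°C → primer P2 is higher.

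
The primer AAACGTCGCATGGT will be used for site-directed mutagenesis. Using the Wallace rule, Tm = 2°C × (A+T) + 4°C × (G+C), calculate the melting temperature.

Base counts: G=4, A=4, C=3, T=3
So N_AT = 7 and N_GC = 7.
Tm = 2×7 + 4×7 = 42°C

42°C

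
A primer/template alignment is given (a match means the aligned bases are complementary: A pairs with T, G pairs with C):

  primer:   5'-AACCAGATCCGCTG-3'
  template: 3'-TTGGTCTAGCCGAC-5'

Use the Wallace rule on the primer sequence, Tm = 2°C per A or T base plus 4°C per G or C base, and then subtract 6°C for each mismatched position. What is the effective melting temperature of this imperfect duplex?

38°C

Primer base counts: A=4, T=2, G=3, C=5 → A+T=6, G+C=8
Perfect-match Tm = 2(6) + 4(8) = 12 + 32 = 44°C
Mismatches (positions where the bases are not complementary): 1 (at position 10)
Effective Tm = 44 − 1×6 = 44 − 6 = 38°C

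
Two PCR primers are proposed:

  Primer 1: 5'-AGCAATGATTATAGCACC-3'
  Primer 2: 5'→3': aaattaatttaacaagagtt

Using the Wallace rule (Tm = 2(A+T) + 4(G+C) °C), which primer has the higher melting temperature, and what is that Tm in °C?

Primer 1: A+T=11, G+C=7 → Tm = 2(11)+4(7) = 50°C
Primer 2: A+T=17, G+C=3 → Tm = 2(17)+4(3) = 46°C
50°C vs 46°C → primer 1 is higher.

Primer 1, 50°C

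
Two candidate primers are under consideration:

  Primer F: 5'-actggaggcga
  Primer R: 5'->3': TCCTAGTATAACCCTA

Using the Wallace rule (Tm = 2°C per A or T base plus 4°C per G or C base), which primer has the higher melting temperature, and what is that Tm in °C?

Primer R, 44°C

Primer F: A+T=4, G+C=7 → Tm = 2(4)+4(7) = 36°C
Primer R: A+T=10, G+C=6 → Tm = 2(10)+4(6) = 44°C
36°C vs 44°C → primer R is higher.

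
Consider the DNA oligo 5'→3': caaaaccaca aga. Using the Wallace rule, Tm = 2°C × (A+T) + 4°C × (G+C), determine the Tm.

36°C

Base counts: G=1, A=8, C=4, T=0
A+T = 8, G+C = 5
Tm = 4·5 + 2·8 = 20 + 16 = 36°C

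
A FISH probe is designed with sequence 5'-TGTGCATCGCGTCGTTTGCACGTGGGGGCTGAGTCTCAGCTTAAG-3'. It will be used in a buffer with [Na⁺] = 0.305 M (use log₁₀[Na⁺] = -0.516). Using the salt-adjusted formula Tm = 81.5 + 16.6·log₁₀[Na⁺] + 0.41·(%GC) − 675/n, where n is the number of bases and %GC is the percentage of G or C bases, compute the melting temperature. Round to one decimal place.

81.6°C

Length n = 45. Counting bases: C=10, A=6, G=16, T=13
G+C = 26, so %GC = 26/45 × 100 = 57.778%
Salt term: 16.6 × (-0.516) = -8.566
GC term: 0.41 × 57.778 = 23.689; length term: −675/45 = −15
Tm = 81.5 + (-8.566) + 23.689 − 15 = 81.623 → 81.6°C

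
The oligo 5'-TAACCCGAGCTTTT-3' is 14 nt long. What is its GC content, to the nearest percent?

Base counts: G=2, T=5, A=3, C=4
G+C = 2 + 4 = 6 out of 14 bases
%GC = 6/14 × 100 = 42.86% ≈ 43%

43%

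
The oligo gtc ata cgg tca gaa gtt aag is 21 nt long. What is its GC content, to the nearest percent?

G=6, C=3, A=7, T=5
G+C = 6 + 3 = 9 out of 21 bases
%GC = 9/21 × 100 = 42.86% ≈ 43%

43%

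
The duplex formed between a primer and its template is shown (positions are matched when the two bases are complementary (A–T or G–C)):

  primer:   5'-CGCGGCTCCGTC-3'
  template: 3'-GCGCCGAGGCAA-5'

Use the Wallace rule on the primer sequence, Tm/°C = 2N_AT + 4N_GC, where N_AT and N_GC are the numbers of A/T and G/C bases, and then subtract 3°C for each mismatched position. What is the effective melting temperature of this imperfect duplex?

41°C

Primer base counts: A=0, T=2, G=4, C=6 → A+T=2, G+C=10
Perfect-match Tm = 2(2) + 4(10) = 4 + 40 = 44°C
Mismatches (positions where the bases are not complementary): 1 (at position 12)
Effective Tm = 44 − 1×3 = 44 − 3 = 41°C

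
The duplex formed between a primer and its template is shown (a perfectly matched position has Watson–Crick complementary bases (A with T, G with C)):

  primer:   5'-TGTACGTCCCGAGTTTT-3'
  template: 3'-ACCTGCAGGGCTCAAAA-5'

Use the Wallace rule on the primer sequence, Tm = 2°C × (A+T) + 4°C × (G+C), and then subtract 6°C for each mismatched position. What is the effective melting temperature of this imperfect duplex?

Primer base counts: A=2, T=7, G=4, C=4 → A+T=9, G+C=8
Perfect-match Tm = 2(9) + 4(8) = 18 + 32 = 50°C
Mismatches (positions where the bases are not complementary): 1 (at position 3)
Effective Tm = 50 − 1×6 = 50 − 6 = 44°C

44°C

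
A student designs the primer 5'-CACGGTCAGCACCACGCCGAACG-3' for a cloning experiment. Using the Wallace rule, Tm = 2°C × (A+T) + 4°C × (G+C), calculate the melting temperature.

78°C

Counting bases: A=6, T=1, G=6, C=10
So N_AT = 7 and N_GC = 16.
Tm = 4·16 + 2·7 = 64 + 14 = 78°C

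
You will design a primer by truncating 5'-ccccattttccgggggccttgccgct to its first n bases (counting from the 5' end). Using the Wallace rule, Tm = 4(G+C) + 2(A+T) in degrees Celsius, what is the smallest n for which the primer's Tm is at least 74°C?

First 21 bases: CCCCATTTTCCGGGGGCCTTG → Tm = 70°C (< 74°C)
First 22 bases: CCCCATTTTCCGGGGGCCTTGC → Tm = 74°C (≥ 74°C)
Since every base adds ≥2°C, Tm only increases with n, so the threshold is first crossed at n = 22.

n = 22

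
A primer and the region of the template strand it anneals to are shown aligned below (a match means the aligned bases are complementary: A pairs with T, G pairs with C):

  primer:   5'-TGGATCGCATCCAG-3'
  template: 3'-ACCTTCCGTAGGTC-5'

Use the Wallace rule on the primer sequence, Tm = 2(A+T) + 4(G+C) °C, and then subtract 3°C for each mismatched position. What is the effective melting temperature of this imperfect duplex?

38°C

Primer base counts: A=3, T=3, G=4, C=4 → A+T=6, G+C=8
Perfect-match Tm = 2(6) + 4(8) = 12 + 32 = 44°C
Mismatches (positions where the bases are not complementary): 2 (at positions 5, 6)
Effective Tm = 44 − 2×3 = 44 − 6 = 38°C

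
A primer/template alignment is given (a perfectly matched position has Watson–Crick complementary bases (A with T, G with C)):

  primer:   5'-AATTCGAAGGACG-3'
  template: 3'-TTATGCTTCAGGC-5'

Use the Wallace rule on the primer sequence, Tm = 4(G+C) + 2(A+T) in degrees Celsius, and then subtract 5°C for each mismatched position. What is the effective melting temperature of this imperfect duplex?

Primer base counts: A=5, T=2, G=4, C=2 → A+T=7, G+C=6
Perfect-match Tm = 2(7) + 4(6) = 14 + 24 = 38°C
Mismatches (positions where the bases are not complementary): 3 (at positions 4, 10, 11)
Effective Tm = 38 − 3×5 = 38 − 15 = 23°C

23°C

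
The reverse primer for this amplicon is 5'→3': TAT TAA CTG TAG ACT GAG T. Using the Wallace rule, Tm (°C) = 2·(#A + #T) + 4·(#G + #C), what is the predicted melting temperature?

50°C

Scanning the sequence gives T=7, A=6, C=2, G=4.
AT pairs contribute 13, GC pairs contribute 6.
Tm = 2(13) + 4(6) = 26 + 24 = 50°C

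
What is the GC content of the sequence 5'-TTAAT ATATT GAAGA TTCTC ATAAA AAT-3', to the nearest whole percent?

Counting bases: A=13, G=2, C=2, T=11
G+C = 2 + 2 = 4 out of 28 bases
%GC = 4/28 × 100 = 14.29% ≈ 14%

14%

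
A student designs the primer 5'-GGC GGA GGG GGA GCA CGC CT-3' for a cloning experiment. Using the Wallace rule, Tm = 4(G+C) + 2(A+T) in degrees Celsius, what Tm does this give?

72°C

T=1, A=3, C=5, G=11
So N_AT = 4 and N_GC = 16.
Tm = 4·16 + 2·4 = 64 + 8 = 72°C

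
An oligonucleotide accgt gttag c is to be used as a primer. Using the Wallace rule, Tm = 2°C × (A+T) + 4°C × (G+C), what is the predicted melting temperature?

34°C

Counting bases: T=3, C=3, G=3, A=2
A+T = 5, G+C = 6
Tm = 2(5) + 4(6) = 10 + 24 = 34°C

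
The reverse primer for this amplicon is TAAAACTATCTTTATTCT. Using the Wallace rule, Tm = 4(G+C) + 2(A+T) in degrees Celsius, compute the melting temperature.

Counting bases: T=9, A=6, G=0, C=3
AT pairs contribute 15, GC pairs contribute 3.
Tm = 2×15 + 4×3 = 42°C

42°C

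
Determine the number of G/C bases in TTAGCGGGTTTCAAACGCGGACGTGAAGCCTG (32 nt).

18

Scanning the sequence gives G=11, A=7, T=7, C=7.
G+C = 11 + 7 = 18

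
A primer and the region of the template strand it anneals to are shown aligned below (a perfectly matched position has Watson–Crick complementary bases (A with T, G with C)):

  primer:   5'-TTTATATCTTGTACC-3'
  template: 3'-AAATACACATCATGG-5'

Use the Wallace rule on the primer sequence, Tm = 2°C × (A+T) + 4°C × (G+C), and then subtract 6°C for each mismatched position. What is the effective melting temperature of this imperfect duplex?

Primer base counts: A=3, T=8, G=1, C=3 → A+T=11, G+C=4
Perfect-match Tm = 2(11) + 4(4) = 22 + 16 = 38°C
Mismatches (positions where the bases are not complementary): 3 (at positions 6, 8, 10)
Effective Tm = 38 − 3×6 = 38 − 18 = 20°C

20°C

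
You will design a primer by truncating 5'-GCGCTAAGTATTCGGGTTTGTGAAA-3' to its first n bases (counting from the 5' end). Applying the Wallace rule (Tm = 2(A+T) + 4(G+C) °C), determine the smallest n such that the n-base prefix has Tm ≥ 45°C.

n = 15

First 14 bases: GCGCTAAGTATTCG → Tm = 42°C (< 45°C)
First 15 bases: GCGCTAAGTATTCGG → Tm = 46°C (≥ 45°C)
Since every base adds ≥2°C, Tm only increases with n, so the threshold is first crossed at n = 15.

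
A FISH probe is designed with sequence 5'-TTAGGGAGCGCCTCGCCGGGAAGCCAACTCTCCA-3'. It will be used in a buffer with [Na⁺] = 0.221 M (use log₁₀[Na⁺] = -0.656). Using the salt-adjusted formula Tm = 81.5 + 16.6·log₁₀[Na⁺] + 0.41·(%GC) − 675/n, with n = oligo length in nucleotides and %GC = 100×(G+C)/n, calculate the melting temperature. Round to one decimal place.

77.3°C

Length n = 34. Scanning the sequence gives C=12, A=7, G=10, T=5.
G+C = 22, so %GC = 22/34 × 100 = 64.706%
Salt term: 16.6 × (-0.656) = -10.89
GC term: 0.41 × 64.706 = 26.529; length term: −675/34 = −19.853
Tm = 81.5 + (-10.89) + 26.529 − 19.853 = 77.286 → 77.3°C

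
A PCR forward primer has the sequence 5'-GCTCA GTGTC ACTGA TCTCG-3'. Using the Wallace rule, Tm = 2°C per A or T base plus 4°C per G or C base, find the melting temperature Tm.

Counting bases: G=5, T=6, C=6, A=3
A+T = 9, G+C = 11
Tm = 2×9 + 4×11 = 62°C

62°C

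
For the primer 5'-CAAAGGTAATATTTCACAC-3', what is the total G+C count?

6

Scanning the sequence gives G=2, C=4, A=8, T=5.
Total G or C: 2 + 4 = 6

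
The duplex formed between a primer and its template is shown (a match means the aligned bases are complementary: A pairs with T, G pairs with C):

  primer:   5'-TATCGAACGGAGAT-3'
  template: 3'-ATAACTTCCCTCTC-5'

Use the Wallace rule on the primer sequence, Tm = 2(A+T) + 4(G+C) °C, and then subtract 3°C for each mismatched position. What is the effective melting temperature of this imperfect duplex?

31°C

Primer base counts: A=5, T=3, G=4, C=2 → A+T=8, G+C=6
Perfect-match Tm = 2(8) + 4(6) = 16 + 24 = 40°C
Mismatches (positions where the bases are not complementary): 3 (at positions 4, 8, 14)
Effective Tm = 40 − 3×3 = 40 − 9 = 31°C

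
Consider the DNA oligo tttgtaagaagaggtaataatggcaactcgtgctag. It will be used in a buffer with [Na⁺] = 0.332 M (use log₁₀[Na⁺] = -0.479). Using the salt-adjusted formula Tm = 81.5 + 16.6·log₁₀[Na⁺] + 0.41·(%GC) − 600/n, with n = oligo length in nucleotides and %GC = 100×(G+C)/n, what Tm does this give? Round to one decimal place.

Length n = 36. G=10, C=4, A=12, T=10
G+C = 14, so %GC = 14/36 × 100 = 38.889%
Salt term: 16.6 × (-0.479) = -7.951
GC term: 0.41 × 38.889 = 15.944; length term: −600/36 = −16.667
Tm = 81.5 + (-7.951) + 15.944 − 16.667 = 72.826 → 72.8°C

72.8°C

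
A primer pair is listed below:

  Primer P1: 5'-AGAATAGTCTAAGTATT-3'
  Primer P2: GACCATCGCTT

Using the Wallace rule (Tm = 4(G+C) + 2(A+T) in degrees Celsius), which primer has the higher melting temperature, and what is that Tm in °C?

Primer P1: A+T=13, G+C=4 → Tm = 2(13)+4(4) = 42°C
Primer P2: A+T=5, G+C=6 → Tm = 2(5)+4(6) = 34°C
42°C vs 34°C → primer P1 is higher.

Primer P1, 42°C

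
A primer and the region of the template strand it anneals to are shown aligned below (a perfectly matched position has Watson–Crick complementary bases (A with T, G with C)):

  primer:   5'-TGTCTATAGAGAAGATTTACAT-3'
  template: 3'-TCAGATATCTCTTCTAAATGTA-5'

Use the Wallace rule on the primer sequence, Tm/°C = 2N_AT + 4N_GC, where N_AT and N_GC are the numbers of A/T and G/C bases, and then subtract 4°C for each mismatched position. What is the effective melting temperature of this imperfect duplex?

52°C

Primer base counts: A=8, T=8, G=4, C=2 → A+T=16, G+C=6
Perfect-match Tm = 2(16) + 4(6) = 32 + 24 = 56°C
Mismatches (positions where the bases are not complementary): 1 (at position 1)
Effective Tm = 56 − 1×4 = 56 − 4 = 52°C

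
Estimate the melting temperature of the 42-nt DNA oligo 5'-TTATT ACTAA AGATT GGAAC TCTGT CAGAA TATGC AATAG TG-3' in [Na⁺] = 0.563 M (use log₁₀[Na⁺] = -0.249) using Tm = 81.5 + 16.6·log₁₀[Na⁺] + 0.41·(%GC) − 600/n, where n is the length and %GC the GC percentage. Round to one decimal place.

75.8°C

Length n = 42. Counting bases: C=5, G=8, A=15, T=14
G+C = 13, so %GC = 13/42 × 100 = 30.952%
Salt term: 16.6 × (-0.249) = -4.133
GC term: 0.41 × 30.952 = 12.69; length term: −600/42 = −14.286
Tm = 81.5 + (-4.133) + 12.69 − 14.286 = 75.771 → 75.8°C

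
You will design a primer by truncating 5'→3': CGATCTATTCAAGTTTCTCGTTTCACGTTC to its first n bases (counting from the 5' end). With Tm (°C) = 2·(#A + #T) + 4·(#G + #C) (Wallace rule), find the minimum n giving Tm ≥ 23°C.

First 8 bases: CGATCTAT → Tm = 22°C (< 23°C)
First 9 bases: CGATCTATT → Tm = 24°C (≥ 23°C)
Since every base adds ≥2°C, Tm only increases with n, so the threshold is first crossed at n = 9.

n = 9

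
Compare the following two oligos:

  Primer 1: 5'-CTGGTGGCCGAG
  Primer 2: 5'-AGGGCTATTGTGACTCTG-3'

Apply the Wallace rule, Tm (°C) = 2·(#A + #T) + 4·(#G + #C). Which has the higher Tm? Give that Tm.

Primer 2, 54°C

Primer 1: A+T=3, G+C=9 → Tm = 2(3)+4(9) = 42°C
Primer 2: A+T=9, G+C=9 → Tm = 2(9)+4(9) = 54°C
42°C vs 54°C → primer 2 is higher.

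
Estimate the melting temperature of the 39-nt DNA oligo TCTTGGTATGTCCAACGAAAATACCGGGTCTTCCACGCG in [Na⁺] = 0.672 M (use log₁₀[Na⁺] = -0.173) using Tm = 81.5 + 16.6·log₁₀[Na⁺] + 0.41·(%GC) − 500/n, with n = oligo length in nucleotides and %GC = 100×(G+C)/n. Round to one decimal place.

Length n = 39. Counting bases: T=10, A=9, G=9, C=11
G+C = 20, so %GC = 20/39 × 100 = 51.282%
Salt term: 16.6 × (-0.173) = -2.872
GC term: 0.41 × 51.282 = 21.026; length term: −500/39 = −12.821
Tm = 81.5 + (-2.872) + 21.026 − 12.821 = 86.833 → 86.8°C

86.8°C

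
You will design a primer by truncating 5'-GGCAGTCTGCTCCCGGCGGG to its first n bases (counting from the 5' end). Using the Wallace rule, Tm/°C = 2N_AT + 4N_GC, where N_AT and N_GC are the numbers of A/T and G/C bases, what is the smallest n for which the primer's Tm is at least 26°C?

First 7 bases: GGCAGTC → Tm = 24°C (< 26°C)
First 8 bases: GGCAGTCT → Tm = 26°C (≥ 26°C)
Each additional base adds 2°C (A/T) or 4°C (G/C), so Tm is non-decreasing in n; n = 8 is the first length to reach 26°C.

n = 8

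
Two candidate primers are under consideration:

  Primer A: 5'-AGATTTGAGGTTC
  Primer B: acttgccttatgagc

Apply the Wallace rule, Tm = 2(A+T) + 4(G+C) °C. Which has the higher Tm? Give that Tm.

Primer B, 44°C

Primer A: A+T=8, G+C=5 → Tm = 2(8)+4(5) = 36°C
Primer B: A+T=8, G+C=7 → Tm = 2(8)+4(7) = 44°C
36°C vs 44°C → primer B is higher.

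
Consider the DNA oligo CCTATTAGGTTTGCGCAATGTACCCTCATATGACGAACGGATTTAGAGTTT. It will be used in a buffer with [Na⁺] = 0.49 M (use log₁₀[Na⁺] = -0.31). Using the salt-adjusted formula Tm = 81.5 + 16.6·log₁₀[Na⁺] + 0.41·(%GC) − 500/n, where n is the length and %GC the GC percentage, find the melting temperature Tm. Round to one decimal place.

Length n = 51. Scanning the sequence gives T=17, C=10, G=11, A=13.
G+C = 21, so %GC = 21/51 × 100 = 41.176%
Salt term: 16.6 × (-0.31) = -5.146
GC term: 0.41 × 41.176 = 16.882; length term: −500/51 = −9.804
Tm = 81.5 + (-5.146) + 16.882 − 9.804 = 83.432 → 83.4°C

83.4°C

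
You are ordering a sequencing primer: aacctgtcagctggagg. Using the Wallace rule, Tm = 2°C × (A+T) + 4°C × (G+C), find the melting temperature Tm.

Scanning the sequence gives C=4, G=6, T=3, A=4.
AT pairs contribute 7, GC pairs contribute 10.
Tm = 2(7) + 4(10) = 14 + 40 = 54°C

54°C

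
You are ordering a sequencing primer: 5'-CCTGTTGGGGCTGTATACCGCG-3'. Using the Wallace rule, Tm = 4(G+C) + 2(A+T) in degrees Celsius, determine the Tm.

72°C

Scanning the sequence gives A=2, G=8, C=6, T=6.
So N_AT = 8 and N_GC = 14.
Tm = 2(8) + 4(14) = 16 + 56 = 72°C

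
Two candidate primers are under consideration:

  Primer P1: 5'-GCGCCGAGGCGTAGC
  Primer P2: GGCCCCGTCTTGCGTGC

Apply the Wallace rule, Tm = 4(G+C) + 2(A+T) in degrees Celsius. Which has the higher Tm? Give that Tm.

Primer P1: A+T=3, G+C=12 → Tm = 2(3)+4(12) = 54°C
Primer P2: A+T=4, G+C=13 → Tm = 2(4)+4(13) = 60°C
54°C vs 60°C → primer P2 is higher.

Primer P2, 60°C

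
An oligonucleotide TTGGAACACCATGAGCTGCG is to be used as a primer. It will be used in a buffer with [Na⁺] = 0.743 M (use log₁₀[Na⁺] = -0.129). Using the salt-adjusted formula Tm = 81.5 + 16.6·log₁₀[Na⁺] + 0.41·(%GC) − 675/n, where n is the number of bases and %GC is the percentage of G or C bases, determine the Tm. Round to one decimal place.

68.2°C

Length n = 20. Counting bases: A=5, T=4, C=5, G=6
G+C = 11, so %GC = 11/20 × 100 = 55%
Salt term: 16.6 × (-0.129) = -2.141
GC term: 0.41 × 55 = 22.55; length term: −675/20 = −33.75
Tm = 81.5 + (-2.141) + 22.55 − 33.75 = 68.159 → 68.2°C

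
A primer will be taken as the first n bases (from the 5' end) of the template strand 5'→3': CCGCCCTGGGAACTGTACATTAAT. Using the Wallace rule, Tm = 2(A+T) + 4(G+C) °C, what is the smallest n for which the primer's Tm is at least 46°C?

n = 13

First 12 bases: CCGCCCTGGGAA → Tm = 42°C (< 46°C)
First 13 bases: CCGCCCTGGGAAC → Tm = 46°C (≥ 46°C)
Since every base adds ≥2°C, Tm only increases with n, so the threshold is first crossed at n = 13.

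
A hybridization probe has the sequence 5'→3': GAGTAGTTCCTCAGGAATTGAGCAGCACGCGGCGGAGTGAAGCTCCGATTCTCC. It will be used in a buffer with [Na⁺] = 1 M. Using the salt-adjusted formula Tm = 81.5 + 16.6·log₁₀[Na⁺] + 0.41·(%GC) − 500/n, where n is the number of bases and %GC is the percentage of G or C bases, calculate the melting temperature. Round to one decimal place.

Length n = 54. Base counts: G=17, C=14, T=11, A=12
G+C = 31, so %GC = 31/54 × 100 = 57.407%
Salt term: 16.6 × (0) = 0
GC term: 0.41 × 57.407 = 23.537; length term: −500/54 = −9.259
Tm = 81.5 + (0) + 23.537 − 9.259 = 95.778 → 95.8°C

95.8°C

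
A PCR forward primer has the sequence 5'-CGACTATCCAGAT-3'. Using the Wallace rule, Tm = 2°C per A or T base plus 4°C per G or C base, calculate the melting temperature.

38°C

Scanning the sequence gives T=3, C=4, A=4, G=2.
A+T = 7, G+C = 6
Tm = 2×7 + 4×6 = 38°C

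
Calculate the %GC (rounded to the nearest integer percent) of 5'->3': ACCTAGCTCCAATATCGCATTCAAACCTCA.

43%

Base counts: C=11, G=2, T=7, A=10
G+C = 2 + 11 = 13 out of 30 bases
%GC = 13/30 × 100 = 43.33% ≈ 43%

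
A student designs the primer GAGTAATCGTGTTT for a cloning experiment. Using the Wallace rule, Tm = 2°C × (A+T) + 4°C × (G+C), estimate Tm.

A=3, T=6, G=4, C=1
AT pairs contribute 9, GC pairs contribute 5.
Tm = 2×9 + 4×5 = 38°C

38°C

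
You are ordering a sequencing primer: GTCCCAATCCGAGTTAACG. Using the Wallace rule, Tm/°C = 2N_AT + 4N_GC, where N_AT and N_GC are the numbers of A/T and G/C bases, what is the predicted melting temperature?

58°C

Base counts: T=4, G=4, A=5, C=6
A+T = 9, G+C = 10
Tm = 2(9) + 4(10) = 18 + 40 = 58°C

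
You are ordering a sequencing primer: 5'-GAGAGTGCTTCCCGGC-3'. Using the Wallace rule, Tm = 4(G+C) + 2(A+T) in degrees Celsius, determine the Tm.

Base counts: C=5, T=3, G=6, A=2
So N_AT = 5 and N_GC = 11.
Tm = 2×5 + 4×11 = 54°C

54°C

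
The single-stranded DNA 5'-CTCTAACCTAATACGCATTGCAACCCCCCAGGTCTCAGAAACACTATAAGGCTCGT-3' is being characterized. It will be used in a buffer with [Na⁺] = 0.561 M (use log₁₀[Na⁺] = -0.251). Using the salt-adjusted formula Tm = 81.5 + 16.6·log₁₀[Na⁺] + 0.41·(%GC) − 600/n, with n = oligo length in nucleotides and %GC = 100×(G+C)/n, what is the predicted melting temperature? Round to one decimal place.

86.4°C

Length n = 56. C=19, T=12, G=8, A=17
G+C = 27, so %GC = 27/56 × 100 = 48.214%
Salt term: 16.6 × (-0.251) = -4.167
GC term: 0.41 × 48.214 = 19.768; length term: −600/56 = −10.714
Tm = 81.5 + (-4.167) + 19.768 − 10.714 = 86.387 → 86.4°C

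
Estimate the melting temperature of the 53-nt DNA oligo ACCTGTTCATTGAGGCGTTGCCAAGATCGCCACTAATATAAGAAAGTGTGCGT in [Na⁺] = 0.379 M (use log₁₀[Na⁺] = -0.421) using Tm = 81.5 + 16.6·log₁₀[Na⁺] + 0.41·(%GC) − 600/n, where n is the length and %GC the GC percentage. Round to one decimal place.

81.8°C

Length n = 53. T=14, C=11, G=13, A=15
G+C = 24, so %GC = 24/53 × 100 = 45.283%
Salt term: 16.6 × (-0.421) = -6.989
GC term: 0.41 × 45.283 = 18.566; length term: −600/53 = −11.321
Tm = 81.5 + (-6.989) + 18.566 − 11.321 = 81.756 → 81.8°C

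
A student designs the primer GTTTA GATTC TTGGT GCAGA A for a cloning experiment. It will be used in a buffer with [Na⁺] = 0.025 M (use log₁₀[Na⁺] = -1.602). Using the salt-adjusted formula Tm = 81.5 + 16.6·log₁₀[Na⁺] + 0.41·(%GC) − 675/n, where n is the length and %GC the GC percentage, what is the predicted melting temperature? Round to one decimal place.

38.4°C

Length n = 21. T=8, G=6, A=5, C=2
G+C = 8, so %GC = 8/21 × 100 = 38.095%
Salt term: 16.6 × (-1.602) = -26.593
GC term: 0.41 × 38.095 = 15.619; length term: −675/21 = −32.143
Tm = 81.5 + (-26.593) + 15.619 − 32.143 = 38.383 → 38.4°C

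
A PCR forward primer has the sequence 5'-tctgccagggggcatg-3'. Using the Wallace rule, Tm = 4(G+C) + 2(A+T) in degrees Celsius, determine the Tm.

54°C

Base counts: G=7, T=3, C=4, A=2
A+T = 5, G+C = 11
Tm = 2(5) + 4(11) = 10 + 44 = 54°C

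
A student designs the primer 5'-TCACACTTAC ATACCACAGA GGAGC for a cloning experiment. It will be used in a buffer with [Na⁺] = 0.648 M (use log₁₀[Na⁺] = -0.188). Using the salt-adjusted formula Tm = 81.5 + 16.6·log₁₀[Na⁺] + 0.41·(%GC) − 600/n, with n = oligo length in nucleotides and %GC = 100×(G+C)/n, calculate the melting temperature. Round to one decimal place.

Length n = 25. Base counts: T=4, A=9, G=4, C=8
G+C = 12, so %GC = 12/25 × 100 = 48%
Salt term: 16.6 × (-0.188) = -3.121
GC term: 0.41 × 48 = 19.68; length term: −600/25 = −24
Tm = 81.5 + (-3.121) + 19.68 − 24 = 74.059 → 74.1°C

74.1°C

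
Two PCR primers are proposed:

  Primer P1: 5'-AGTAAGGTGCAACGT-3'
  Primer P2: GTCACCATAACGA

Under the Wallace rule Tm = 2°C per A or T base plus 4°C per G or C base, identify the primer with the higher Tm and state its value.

Primer P1: A+T=8, G+C=7 → Tm = 2(8)+4(7) = 44°C
Primer P2: A+T=7, G+C=6 → Tm = 2(7)+4(6) = 38°C
44°C vs 38°C → primer P1 is higher.

Primer P1, 44°C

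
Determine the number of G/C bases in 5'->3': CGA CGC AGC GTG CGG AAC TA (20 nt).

13

Base counts: C=6, A=5, G=7, T=2
G+C = 7 + 6 = 13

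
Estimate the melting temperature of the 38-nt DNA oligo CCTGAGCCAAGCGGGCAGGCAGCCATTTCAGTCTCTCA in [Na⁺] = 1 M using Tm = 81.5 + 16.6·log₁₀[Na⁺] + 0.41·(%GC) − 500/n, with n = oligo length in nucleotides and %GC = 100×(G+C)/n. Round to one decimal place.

93.2°C

Length n = 38. Base counts: C=13, A=8, T=7, G=10
G+C = 23, so %GC = 23/38 × 100 = 60.526%
Salt term: 16.6 × (0) = 0
GC term: 0.41 × 60.526 = 24.816; length term: −500/38 = −13.158
Tm = 81.5 + (0) + 24.816 − 13.158 = 93.158 → 93.2°C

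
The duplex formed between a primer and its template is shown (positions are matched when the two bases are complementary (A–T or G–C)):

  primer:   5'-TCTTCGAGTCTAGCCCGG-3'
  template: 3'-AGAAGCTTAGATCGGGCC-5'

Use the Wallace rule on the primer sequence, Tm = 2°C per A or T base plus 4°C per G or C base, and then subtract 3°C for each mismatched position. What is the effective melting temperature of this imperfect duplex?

55°C

Primer base counts: A=2, T=5, G=5, C=6 → A+T=7, G+C=11
Perfect-match Tm = 2(7) + 4(11) = 14 + 44 = 58°C
Mismatches (positions where the bases are not complementary): 1 (at position 8)
Effective Tm = 58 − 1×3 = 58 − 3 = 55°C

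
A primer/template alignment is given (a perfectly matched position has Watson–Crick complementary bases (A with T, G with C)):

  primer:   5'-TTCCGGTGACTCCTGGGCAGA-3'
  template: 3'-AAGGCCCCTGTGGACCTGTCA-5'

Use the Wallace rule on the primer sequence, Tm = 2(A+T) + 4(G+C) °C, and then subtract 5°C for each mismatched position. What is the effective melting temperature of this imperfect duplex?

48°C

Primer base counts: A=3, T=5, G=7, C=6 → A+T=8, G+C=13
Perfect-match Tm = 2(8) + 4(13) = 16 + 52 = 68°C
Mismatches (positions where the bases are not complementary): 4 (at positions 7, 11, 17, 21)
Effective Tm = 68 − 4×5 = 68 − 20 = 48°C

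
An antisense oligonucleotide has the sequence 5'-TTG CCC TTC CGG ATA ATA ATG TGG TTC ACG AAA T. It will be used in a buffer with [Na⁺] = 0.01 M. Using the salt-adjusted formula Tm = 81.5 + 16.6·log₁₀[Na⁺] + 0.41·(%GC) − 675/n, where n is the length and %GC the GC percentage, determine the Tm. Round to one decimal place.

45.3°C

Length n = 34. Scanning the sequence gives A=9, G=7, C=7, T=11.
G+C = 14, so %GC = 14/34 × 100 = 41.176%
Salt term: 16.6 × (-2) = -33.2
GC term: 0.41 × 41.176 = 16.882; length term: −675/34 = −19.853
Tm = 81.5 + (-33.2) + 16.882 − 19.853 = 45.329 → 45.3°C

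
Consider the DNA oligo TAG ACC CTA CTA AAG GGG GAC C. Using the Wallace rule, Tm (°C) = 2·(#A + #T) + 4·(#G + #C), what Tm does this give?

68°C

Scanning the sequence gives G=6, C=6, A=7, T=3.
A+T = 10, G+C = 12
Tm = 2×10 + 4×12 = 68°C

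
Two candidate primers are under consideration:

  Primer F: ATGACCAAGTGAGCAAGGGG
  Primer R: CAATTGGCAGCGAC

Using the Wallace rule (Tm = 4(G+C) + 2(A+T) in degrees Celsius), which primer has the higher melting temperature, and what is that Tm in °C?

Primer F: A+T=9, G+C=11 → Tm = 2(9)+4(11) = 62°C
Primer R: A+T=6, G+C=8 → Tm = 2(6)+4(8) = 44°C
62°C vs 44°C → primer F is higher.

Primer F, 62°C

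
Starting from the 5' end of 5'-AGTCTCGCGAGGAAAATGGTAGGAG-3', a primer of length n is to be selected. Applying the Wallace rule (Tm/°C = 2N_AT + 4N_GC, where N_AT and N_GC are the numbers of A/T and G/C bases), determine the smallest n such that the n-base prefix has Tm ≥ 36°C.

First 10 bases: AGTCTCGCGA → Tm = 32°C (< 36°C)
First 11 bases: AGTCTCGCGAG → Tm = 36°C (≥ 36°C)
Each additional base adds 2°C (A/T) or 4°C (G/C), so Tm is non-decreasing in n; n = 11 is the first length to reach 36°C.

n = 11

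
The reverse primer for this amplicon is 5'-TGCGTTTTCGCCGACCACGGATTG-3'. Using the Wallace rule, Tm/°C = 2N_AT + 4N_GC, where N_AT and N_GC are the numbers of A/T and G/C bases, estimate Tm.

Base counts: A=3, C=7, G=7, T=7
AT pairs contribute 10, GC pairs contribute 14.
Tm = 2(10) + 4(14) = 20 + 56 = 76°C

76°C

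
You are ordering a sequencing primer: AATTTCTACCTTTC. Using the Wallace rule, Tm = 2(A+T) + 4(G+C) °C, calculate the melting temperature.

Counting bases: G=0, C=4, A=3, T=7
AT pairs contribute 10, GC pairs contribute 4.
Tm = 2×10 + 4×4 = 36°C

36°C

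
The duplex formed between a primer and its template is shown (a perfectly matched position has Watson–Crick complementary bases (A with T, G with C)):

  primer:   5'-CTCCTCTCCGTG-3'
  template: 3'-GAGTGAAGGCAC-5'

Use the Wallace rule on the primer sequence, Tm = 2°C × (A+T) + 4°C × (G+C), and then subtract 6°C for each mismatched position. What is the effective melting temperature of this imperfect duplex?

22°C

Primer base counts: A=0, T=4, G=2, C=6 → A+T=4, G+C=8
Perfect-match Tm = 2(4) + 4(8) = 8 + 32 = 40°C
Mismatches (positions where the bases are not complementary): 3 (at positions 4, 5, 6)
Effective Tm = 40 − 3×6 = 40 − 18 = 22°C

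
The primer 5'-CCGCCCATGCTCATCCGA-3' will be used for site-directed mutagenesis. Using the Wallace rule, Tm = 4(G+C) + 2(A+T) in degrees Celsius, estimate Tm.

Scanning the sequence gives G=3, T=3, C=9, A=3.
So N_AT = 6 and N_GC = 12.
Tm = 4·12 + 2·6 = 48 + 12 = 60°C

60°C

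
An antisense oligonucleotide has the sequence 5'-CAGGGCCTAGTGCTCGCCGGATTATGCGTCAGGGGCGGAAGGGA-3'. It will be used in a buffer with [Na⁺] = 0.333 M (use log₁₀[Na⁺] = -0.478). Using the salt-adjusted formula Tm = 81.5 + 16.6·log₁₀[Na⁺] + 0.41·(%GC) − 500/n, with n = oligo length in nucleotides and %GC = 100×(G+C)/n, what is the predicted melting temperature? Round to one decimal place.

Length n = 44. C=10, G=19, A=8, T=7
G+C = 29, so %GC = 29/44 × 100 = 65.909%
Salt term: 16.6 × (-0.478) = -7.935
GC term: 0.41 × 65.909 = 27.023; length term: −500/44 = −11.364
Tm = 81.5 + (-7.935) + 27.023 − 11.364 = 89.224 → 89.2°C

89.2°C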